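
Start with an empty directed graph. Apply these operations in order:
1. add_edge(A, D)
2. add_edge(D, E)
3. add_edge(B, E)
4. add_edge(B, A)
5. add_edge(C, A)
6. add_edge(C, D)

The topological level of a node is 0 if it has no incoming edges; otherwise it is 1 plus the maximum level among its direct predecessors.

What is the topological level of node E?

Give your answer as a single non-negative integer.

Op 1: add_edge(A, D). Edges now: 1
Op 2: add_edge(D, E). Edges now: 2
Op 3: add_edge(B, E). Edges now: 3
Op 4: add_edge(B, A). Edges now: 4
Op 5: add_edge(C, A). Edges now: 5
Op 6: add_edge(C, D). Edges now: 6
Compute levels (Kahn BFS):
  sources (in-degree 0): B, C
  process B: level=0
    B->A: in-degree(A)=1, level(A)>=1
    B->E: in-degree(E)=1, level(E)>=1
  process C: level=0
    C->A: in-degree(A)=0, level(A)=1, enqueue
    C->D: in-degree(D)=1, level(D)>=1
  process A: level=1
    A->D: in-degree(D)=0, level(D)=2, enqueue
  process D: level=2
    D->E: in-degree(E)=0, level(E)=3, enqueue
  process E: level=3
All levels: A:1, B:0, C:0, D:2, E:3
level(E) = 3

Answer: 3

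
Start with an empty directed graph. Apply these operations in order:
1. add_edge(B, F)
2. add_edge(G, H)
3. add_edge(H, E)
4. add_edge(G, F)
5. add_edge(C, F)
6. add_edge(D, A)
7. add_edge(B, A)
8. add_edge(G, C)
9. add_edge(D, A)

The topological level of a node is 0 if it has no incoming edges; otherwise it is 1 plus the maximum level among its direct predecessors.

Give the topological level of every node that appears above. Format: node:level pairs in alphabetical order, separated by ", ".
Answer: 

Op 1: add_edge(B, F). Edges now: 1
Op 2: add_edge(G, H). Edges now: 2
Op 3: add_edge(H, E). Edges now: 3
Op 4: add_edge(G, F). Edges now: 4
Op 5: add_edge(C, F). Edges now: 5
Op 6: add_edge(D, A). Edges now: 6
Op 7: add_edge(B, A). Edges now: 7
Op 8: add_edge(G, C). Edges now: 8
Op 9: add_edge(D, A) (duplicate, no change). Edges now: 8
Compute levels (Kahn BFS):
  sources (in-degree 0): B, D, G
  process B: level=0
    B->A: in-degree(A)=1, level(A)>=1
    B->F: in-degree(F)=2, level(F)>=1
  process D: level=0
    D->A: in-degree(A)=0, level(A)=1, enqueue
  process G: level=0
    G->C: in-degree(C)=0, level(C)=1, enqueue
    G->F: in-degree(F)=1, level(F)>=1
    G->H: in-degree(H)=0, level(H)=1, enqueue
  process A: level=1
  process C: level=1
    C->F: in-degree(F)=0, level(F)=2, enqueue
  process H: level=1
    H->E: in-degree(E)=0, level(E)=2, enqueue
  process F: level=2
  process E: level=2
All levels: A:1, B:0, C:1, D:0, E:2, F:2, G:0, H:1

Answer: A:1, B:0, C:1, D:0, E:2, F:2, G:0, H:1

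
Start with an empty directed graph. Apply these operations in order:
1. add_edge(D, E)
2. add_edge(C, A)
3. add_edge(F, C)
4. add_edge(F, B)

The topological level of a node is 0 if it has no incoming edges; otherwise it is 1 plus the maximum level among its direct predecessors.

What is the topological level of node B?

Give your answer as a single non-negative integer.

Op 1: add_edge(D, E). Edges now: 1
Op 2: add_edge(C, A). Edges now: 2
Op 3: add_edge(F, C). Edges now: 3
Op 4: add_edge(F, B). Edges now: 4
Compute levels (Kahn BFS):
  sources (in-degree 0): D, F
  process D: level=0
    D->E: in-degree(E)=0, level(E)=1, enqueue
  process F: level=0
    F->B: in-degree(B)=0, level(B)=1, enqueue
    F->C: in-degree(C)=0, level(C)=1, enqueue
  process E: level=1
  process B: level=1
  process C: level=1
    C->A: in-degree(A)=0, level(A)=2, enqueue
  process A: level=2
All levels: A:2, B:1, C:1, D:0, E:1, F:0
level(B) = 1

Answer: 1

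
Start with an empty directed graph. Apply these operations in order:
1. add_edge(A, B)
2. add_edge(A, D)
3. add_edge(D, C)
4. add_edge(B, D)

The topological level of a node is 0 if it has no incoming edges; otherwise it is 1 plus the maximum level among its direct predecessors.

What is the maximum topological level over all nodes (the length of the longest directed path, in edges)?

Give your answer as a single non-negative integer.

Answer: 3

Derivation:
Op 1: add_edge(A, B). Edges now: 1
Op 2: add_edge(A, D). Edges now: 2
Op 3: add_edge(D, C). Edges now: 3
Op 4: add_edge(B, D). Edges now: 4
Compute levels (Kahn BFS):
  sources (in-degree 0): A
  process A: level=0
    A->B: in-degree(B)=0, level(B)=1, enqueue
    A->D: in-degree(D)=1, level(D)>=1
  process B: level=1
    B->D: in-degree(D)=0, level(D)=2, enqueue
  process D: level=2
    D->C: in-degree(C)=0, level(C)=3, enqueue
  process C: level=3
All levels: A:0, B:1, C:3, D:2
max level = 3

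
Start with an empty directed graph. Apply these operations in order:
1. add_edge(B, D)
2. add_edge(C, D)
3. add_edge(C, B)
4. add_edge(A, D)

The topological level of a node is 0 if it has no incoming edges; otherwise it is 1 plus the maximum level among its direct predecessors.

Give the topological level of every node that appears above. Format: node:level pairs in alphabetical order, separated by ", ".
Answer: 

Answer: A:0, B:1, C:0, D:2

Derivation:
Op 1: add_edge(B, D). Edges now: 1
Op 2: add_edge(C, D). Edges now: 2
Op 3: add_edge(C, B). Edges now: 3
Op 4: add_edge(A, D). Edges now: 4
Compute levels (Kahn BFS):
  sources (in-degree 0): A, C
  process A: level=0
    A->D: in-degree(D)=2, level(D)>=1
  process C: level=0
    C->B: in-degree(B)=0, level(B)=1, enqueue
    C->D: in-degree(D)=1, level(D)>=1
  process B: level=1
    B->D: in-degree(D)=0, level(D)=2, enqueue
  process D: level=2
All levels: A:0, B:1, C:0, D:2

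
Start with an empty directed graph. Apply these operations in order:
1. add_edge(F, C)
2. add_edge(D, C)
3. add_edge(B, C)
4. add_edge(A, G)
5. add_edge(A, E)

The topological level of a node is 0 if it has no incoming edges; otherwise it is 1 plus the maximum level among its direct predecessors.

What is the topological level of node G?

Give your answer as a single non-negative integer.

Answer: 1

Derivation:
Op 1: add_edge(F, C). Edges now: 1
Op 2: add_edge(D, C). Edges now: 2
Op 3: add_edge(B, C). Edges now: 3
Op 4: add_edge(A, G). Edges now: 4
Op 5: add_edge(A, E). Edges now: 5
Compute levels (Kahn BFS):
  sources (in-degree 0): A, B, D, F
  process A: level=0
    A->E: in-degree(E)=0, level(E)=1, enqueue
    A->G: in-degree(G)=0, level(G)=1, enqueue
  process B: level=0
    B->C: in-degree(C)=2, level(C)>=1
  process D: level=0
    D->C: in-degree(C)=1, level(C)>=1
  process F: level=0
    F->C: in-degree(C)=0, level(C)=1, enqueue
  process E: level=1
  process G: level=1
  process C: level=1
All levels: A:0, B:0, C:1, D:0, E:1, F:0, G:1
level(G) = 1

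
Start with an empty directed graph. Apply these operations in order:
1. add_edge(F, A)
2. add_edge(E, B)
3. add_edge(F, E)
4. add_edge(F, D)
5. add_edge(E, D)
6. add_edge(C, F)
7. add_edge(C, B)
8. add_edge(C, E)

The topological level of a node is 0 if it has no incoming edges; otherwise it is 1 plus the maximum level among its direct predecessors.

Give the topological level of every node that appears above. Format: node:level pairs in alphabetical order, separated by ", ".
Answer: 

Answer: A:2, B:3, C:0, D:3, E:2, F:1

Derivation:
Op 1: add_edge(F, A). Edges now: 1
Op 2: add_edge(E, B). Edges now: 2
Op 3: add_edge(F, E). Edges now: 3
Op 4: add_edge(F, D). Edges now: 4
Op 5: add_edge(E, D). Edges now: 5
Op 6: add_edge(C, F). Edges now: 6
Op 7: add_edge(C, B). Edges now: 7
Op 8: add_edge(C, E). Edges now: 8
Compute levels (Kahn BFS):
  sources (in-degree 0): C
  process C: level=0
    C->B: in-degree(B)=1, level(B)>=1
    C->E: in-degree(E)=1, level(E)>=1
    C->F: in-degree(F)=0, level(F)=1, enqueue
  process F: level=1
    F->A: in-degree(A)=0, level(A)=2, enqueue
    F->D: in-degree(D)=1, level(D)>=2
    F->E: in-degree(E)=0, level(E)=2, enqueue
  process A: level=2
  process E: level=2
    E->B: in-degree(B)=0, level(B)=3, enqueue
    E->D: in-degree(D)=0, level(D)=3, enqueue
  process B: level=3
  process D: level=3
All levels: A:2, B:3, C:0, D:3, E:2, F:1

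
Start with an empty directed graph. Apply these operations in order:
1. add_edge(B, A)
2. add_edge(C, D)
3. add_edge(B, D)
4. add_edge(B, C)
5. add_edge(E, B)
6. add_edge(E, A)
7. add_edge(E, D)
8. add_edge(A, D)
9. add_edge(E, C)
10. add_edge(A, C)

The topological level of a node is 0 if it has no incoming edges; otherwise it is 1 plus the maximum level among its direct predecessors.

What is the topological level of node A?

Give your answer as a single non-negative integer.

Op 1: add_edge(B, A). Edges now: 1
Op 2: add_edge(C, D). Edges now: 2
Op 3: add_edge(B, D). Edges now: 3
Op 4: add_edge(B, C). Edges now: 4
Op 5: add_edge(E, B). Edges now: 5
Op 6: add_edge(E, A). Edges now: 6
Op 7: add_edge(E, D). Edges now: 7
Op 8: add_edge(A, D). Edges now: 8
Op 9: add_edge(E, C). Edges now: 9
Op 10: add_edge(A, C). Edges now: 10
Compute levels (Kahn BFS):
  sources (in-degree 0): E
  process E: level=0
    E->A: in-degree(A)=1, level(A)>=1
    E->B: in-degree(B)=0, level(B)=1, enqueue
    E->C: in-degree(C)=2, level(C)>=1
    E->D: in-degree(D)=3, level(D)>=1
  process B: level=1
    B->A: in-degree(A)=0, level(A)=2, enqueue
    B->C: in-degree(C)=1, level(C)>=2
    B->D: in-degree(D)=2, level(D)>=2
  process A: level=2
    A->C: in-degree(C)=0, level(C)=3, enqueue
    A->D: in-degree(D)=1, level(D)>=3
  process C: level=3
    C->D: in-degree(D)=0, level(D)=4, enqueue
  process D: level=4
All levels: A:2, B:1, C:3, D:4, E:0
level(A) = 2

Answer: 2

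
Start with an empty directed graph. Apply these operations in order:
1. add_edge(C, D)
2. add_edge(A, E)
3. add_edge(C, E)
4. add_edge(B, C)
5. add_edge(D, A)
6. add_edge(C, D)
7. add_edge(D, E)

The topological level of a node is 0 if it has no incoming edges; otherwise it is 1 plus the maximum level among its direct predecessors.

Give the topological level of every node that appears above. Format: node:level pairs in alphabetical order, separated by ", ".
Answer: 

Answer: A:3, B:0, C:1, D:2, E:4

Derivation:
Op 1: add_edge(C, D). Edges now: 1
Op 2: add_edge(A, E). Edges now: 2
Op 3: add_edge(C, E). Edges now: 3
Op 4: add_edge(B, C). Edges now: 4
Op 5: add_edge(D, A). Edges now: 5
Op 6: add_edge(C, D) (duplicate, no change). Edges now: 5
Op 7: add_edge(D, E). Edges now: 6
Compute levels (Kahn BFS):
  sources (in-degree 0): B
  process B: level=0
    B->C: in-degree(C)=0, level(C)=1, enqueue
  process C: level=1
    C->D: in-degree(D)=0, level(D)=2, enqueue
    C->E: in-degree(E)=2, level(E)>=2
  process D: level=2
    D->A: in-degree(A)=0, level(A)=3, enqueue
    D->E: in-degree(E)=1, level(E)>=3
  process A: level=3
    A->E: in-degree(E)=0, level(E)=4, enqueue
  process E: level=4
All levels: A:3, B:0, C:1, D:2, E:4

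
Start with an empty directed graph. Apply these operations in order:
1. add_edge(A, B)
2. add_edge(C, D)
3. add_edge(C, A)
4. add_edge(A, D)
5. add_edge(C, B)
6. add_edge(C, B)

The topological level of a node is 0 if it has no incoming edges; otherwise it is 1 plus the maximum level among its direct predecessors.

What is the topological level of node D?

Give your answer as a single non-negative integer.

Answer: 2

Derivation:
Op 1: add_edge(A, B). Edges now: 1
Op 2: add_edge(C, D). Edges now: 2
Op 3: add_edge(C, A). Edges now: 3
Op 4: add_edge(A, D). Edges now: 4
Op 5: add_edge(C, B). Edges now: 5
Op 6: add_edge(C, B) (duplicate, no change). Edges now: 5
Compute levels (Kahn BFS):
  sources (in-degree 0): C
  process C: level=0
    C->A: in-degree(A)=0, level(A)=1, enqueue
    C->B: in-degree(B)=1, level(B)>=1
    C->D: in-degree(D)=1, level(D)>=1
  process A: level=1
    A->B: in-degree(B)=0, level(B)=2, enqueue
    A->D: in-degree(D)=0, level(D)=2, enqueue
  process B: level=2
  process D: level=2
All levels: A:1, B:2, C:0, D:2
level(D) = 2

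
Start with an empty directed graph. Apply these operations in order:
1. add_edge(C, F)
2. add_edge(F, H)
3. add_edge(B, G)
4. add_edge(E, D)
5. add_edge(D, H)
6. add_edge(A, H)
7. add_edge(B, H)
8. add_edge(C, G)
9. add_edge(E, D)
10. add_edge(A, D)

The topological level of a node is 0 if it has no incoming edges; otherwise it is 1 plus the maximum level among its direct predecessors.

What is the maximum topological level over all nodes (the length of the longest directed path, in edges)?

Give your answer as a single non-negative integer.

Answer: 2

Derivation:
Op 1: add_edge(C, F). Edges now: 1
Op 2: add_edge(F, H). Edges now: 2
Op 3: add_edge(B, G). Edges now: 3
Op 4: add_edge(E, D). Edges now: 4
Op 5: add_edge(D, H). Edges now: 5
Op 6: add_edge(A, H). Edges now: 6
Op 7: add_edge(B, H). Edges now: 7
Op 8: add_edge(C, G). Edges now: 8
Op 9: add_edge(E, D) (duplicate, no change). Edges now: 8
Op 10: add_edge(A, D). Edges now: 9
Compute levels (Kahn BFS):
  sources (in-degree 0): A, B, C, E
  process A: level=0
    A->D: in-degree(D)=1, level(D)>=1
    A->H: in-degree(H)=3, level(H)>=1
  process B: level=0
    B->G: in-degree(G)=1, level(G)>=1
    B->H: in-degree(H)=2, level(H)>=1
  process C: level=0
    C->F: in-degree(F)=0, level(F)=1, enqueue
    C->G: in-degree(G)=0, level(G)=1, enqueue
  process E: level=0
    E->D: in-degree(D)=0, level(D)=1, enqueue
  process F: level=1
    F->H: in-degree(H)=1, level(H)>=2
  process G: level=1
  process D: level=1
    D->H: in-degree(H)=0, level(H)=2, enqueue
  process H: level=2
All levels: A:0, B:0, C:0, D:1, E:0, F:1, G:1, H:2
max level = 2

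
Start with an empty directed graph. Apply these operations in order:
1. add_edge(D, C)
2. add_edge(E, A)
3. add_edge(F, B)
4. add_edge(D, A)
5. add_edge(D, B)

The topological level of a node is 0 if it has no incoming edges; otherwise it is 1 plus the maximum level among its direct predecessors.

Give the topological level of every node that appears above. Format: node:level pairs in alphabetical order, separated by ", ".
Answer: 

Op 1: add_edge(D, C). Edges now: 1
Op 2: add_edge(E, A). Edges now: 2
Op 3: add_edge(F, B). Edges now: 3
Op 4: add_edge(D, A). Edges now: 4
Op 5: add_edge(D, B). Edges now: 5
Compute levels (Kahn BFS):
  sources (in-degree 0): D, E, F
  process D: level=0
    D->A: in-degree(A)=1, level(A)>=1
    D->B: in-degree(B)=1, level(B)>=1
    D->C: in-degree(C)=0, level(C)=1, enqueue
  process E: level=0
    E->A: in-degree(A)=0, level(A)=1, enqueue
  process F: level=0
    F->B: in-degree(B)=0, level(B)=1, enqueue
  process C: level=1
  process A: level=1
  process B: level=1
All levels: A:1, B:1, C:1, D:0, E:0, F:0

Answer: A:1, B:1, C:1, D:0, E:0, F:0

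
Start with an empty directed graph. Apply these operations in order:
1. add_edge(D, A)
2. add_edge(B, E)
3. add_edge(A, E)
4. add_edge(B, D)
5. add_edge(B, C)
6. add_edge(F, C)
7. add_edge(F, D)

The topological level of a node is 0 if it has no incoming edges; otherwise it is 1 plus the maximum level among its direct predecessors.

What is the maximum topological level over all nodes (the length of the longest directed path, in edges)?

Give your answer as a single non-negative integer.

Answer: 3

Derivation:
Op 1: add_edge(D, A). Edges now: 1
Op 2: add_edge(B, E). Edges now: 2
Op 3: add_edge(A, E). Edges now: 3
Op 4: add_edge(B, D). Edges now: 4
Op 5: add_edge(B, C). Edges now: 5
Op 6: add_edge(F, C). Edges now: 6
Op 7: add_edge(F, D). Edges now: 7
Compute levels (Kahn BFS):
  sources (in-degree 0): B, F
  process B: level=0
    B->C: in-degree(C)=1, level(C)>=1
    B->D: in-degree(D)=1, level(D)>=1
    B->E: in-degree(E)=1, level(E)>=1
  process F: level=0
    F->C: in-degree(C)=0, level(C)=1, enqueue
    F->D: in-degree(D)=0, level(D)=1, enqueue
  process C: level=1
  process D: level=1
    D->A: in-degree(A)=0, level(A)=2, enqueue
  process A: level=2
    A->E: in-degree(E)=0, level(E)=3, enqueue
  process E: level=3
All levels: A:2, B:0, C:1, D:1, E:3, F:0
max level = 3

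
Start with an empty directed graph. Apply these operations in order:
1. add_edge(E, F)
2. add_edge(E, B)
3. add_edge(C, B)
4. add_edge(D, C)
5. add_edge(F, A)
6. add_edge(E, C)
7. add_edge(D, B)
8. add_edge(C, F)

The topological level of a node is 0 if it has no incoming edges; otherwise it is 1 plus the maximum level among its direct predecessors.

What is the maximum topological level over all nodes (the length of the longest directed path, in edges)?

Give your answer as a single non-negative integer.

Answer: 3

Derivation:
Op 1: add_edge(E, F). Edges now: 1
Op 2: add_edge(E, B). Edges now: 2
Op 3: add_edge(C, B). Edges now: 3
Op 4: add_edge(D, C). Edges now: 4
Op 5: add_edge(F, A). Edges now: 5
Op 6: add_edge(E, C). Edges now: 6
Op 7: add_edge(D, B). Edges now: 7
Op 8: add_edge(C, F). Edges now: 8
Compute levels (Kahn BFS):
  sources (in-degree 0): D, E
  process D: level=0
    D->B: in-degree(B)=2, level(B)>=1
    D->C: in-degree(C)=1, level(C)>=1
  process E: level=0
    E->B: in-degree(B)=1, level(B)>=1
    E->C: in-degree(C)=0, level(C)=1, enqueue
    E->F: in-degree(F)=1, level(F)>=1
  process C: level=1
    C->B: in-degree(B)=0, level(B)=2, enqueue
    C->F: in-degree(F)=0, level(F)=2, enqueue
  process B: level=2
  process F: level=2
    F->A: in-degree(A)=0, level(A)=3, enqueue
  process A: level=3
All levels: A:3, B:2, C:1, D:0, E:0, F:2
max level = 3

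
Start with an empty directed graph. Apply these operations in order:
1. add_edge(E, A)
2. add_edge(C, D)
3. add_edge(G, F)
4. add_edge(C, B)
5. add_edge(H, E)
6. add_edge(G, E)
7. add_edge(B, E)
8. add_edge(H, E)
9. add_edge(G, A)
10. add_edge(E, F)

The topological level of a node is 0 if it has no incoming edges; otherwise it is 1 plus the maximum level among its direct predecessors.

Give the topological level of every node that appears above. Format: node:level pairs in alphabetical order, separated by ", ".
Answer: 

Answer: A:3, B:1, C:0, D:1, E:2, F:3, G:0, H:0

Derivation:
Op 1: add_edge(E, A). Edges now: 1
Op 2: add_edge(C, D). Edges now: 2
Op 3: add_edge(G, F). Edges now: 3
Op 4: add_edge(C, B). Edges now: 4
Op 5: add_edge(H, E). Edges now: 5
Op 6: add_edge(G, E). Edges now: 6
Op 7: add_edge(B, E). Edges now: 7
Op 8: add_edge(H, E) (duplicate, no change). Edges now: 7
Op 9: add_edge(G, A). Edges now: 8
Op 10: add_edge(E, F). Edges now: 9
Compute levels (Kahn BFS):
  sources (in-degree 0): C, G, H
  process C: level=0
    C->B: in-degree(B)=0, level(B)=1, enqueue
    C->D: in-degree(D)=0, level(D)=1, enqueue
  process G: level=0
    G->A: in-degree(A)=1, level(A)>=1
    G->E: in-degree(E)=2, level(E)>=1
    G->F: in-degree(F)=1, level(F)>=1
  process H: level=0
    H->E: in-degree(E)=1, level(E)>=1
  process B: level=1
    B->E: in-degree(E)=0, level(E)=2, enqueue
  process D: level=1
  process E: level=2
    E->A: in-degree(A)=0, level(A)=3, enqueue
    E->F: in-degree(F)=0, level(F)=3, enqueue
  process A: level=3
  process F: level=3
All levels: A:3, B:1, C:0, D:1, E:2, F:3, G:0, H:0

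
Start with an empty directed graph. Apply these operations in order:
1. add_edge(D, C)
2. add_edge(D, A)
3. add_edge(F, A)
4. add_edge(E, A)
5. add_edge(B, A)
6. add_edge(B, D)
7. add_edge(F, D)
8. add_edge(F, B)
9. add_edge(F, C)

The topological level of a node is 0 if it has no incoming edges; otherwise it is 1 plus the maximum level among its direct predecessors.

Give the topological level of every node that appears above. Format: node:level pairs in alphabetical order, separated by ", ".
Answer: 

Answer: A:3, B:1, C:3, D:2, E:0, F:0

Derivation:
Op 1: add_edge(D, C). Edges now: 1
Op 2: add_edge(D, A). Edges now: 2
Op 3: add_edge(F, A). Edges now: 3
Op 4: add_edge(E, A). Edges now: 4
Op 5: add_edge(B, A). Edges now: 5
Op 6: add_edge(B, D). Edges now: 6
Op 7: add_edge(F, D). Edges now: 7
Op 8: add_edge(F, B). Edges now: 8
Op 9: add_edge(F, C). Edges now: 9
Compute levels (Kahn BFS):
  sources (in-degree 0): E, F
  process E: level=0
    E->A: in-degree(A)=3, level(A)>=1
  process F: level=0
    F->A: in-degree(A)=2, level(A)>=1
    F->B: in-degree(B)=0, level(B)=1, enqueue
    F->C: in-degree(C)=1, level(C)>=1
    F->D: in-degree(D)=1, level(D)>=1
  process B: level=1
    B->A: in-degree(A)=1, level(A)>=2
    B->D: in-degree(D)=0, level(D)=2, enqueue
  process D: level=2
    D->A: in-degree(A)=0, level(A)=3, enqueue
    D->C: in-degree(C)=0, level(C)=3, enqueue
  process A: level=3
  process C: level=3
All levels: A:3, B:1, C:3, D:2, E:0, F:0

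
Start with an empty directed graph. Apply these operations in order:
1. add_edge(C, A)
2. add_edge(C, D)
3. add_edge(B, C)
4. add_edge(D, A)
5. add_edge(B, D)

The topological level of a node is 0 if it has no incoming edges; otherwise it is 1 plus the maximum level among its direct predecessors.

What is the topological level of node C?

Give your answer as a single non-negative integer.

Answer: 1

Derivation:
Op 1: add_edge(C, A). Edges now: 1
Op 2: add_edge(C, D). Edges now: 2
Op 3: add_edge(B, C). Edges now: 3
Op 4: add_edge(D, A). Edges now: 4
Op 5: add_edge(B, D). Edges now: 5
Compute levels (Kahn BFS):
  sources (in-degree 0): B
  process B: level=0
    B->C: in-degree(C)=0, level(C)=1, enqueue
    B->D: in-degree(D)=1, level(D)>=1
  process C: level=1
    C->A: in-degree(A)=1, level(A)>=2
    C->D: in-degree(D)=0, level(D)=2, enqueue
  process D: level=2
    D->A: in-degree(A)=0, level(A)=3, enqueue
  process A: level=3
All levels: A:3, B:0, C:1, D:2
level(C) = 1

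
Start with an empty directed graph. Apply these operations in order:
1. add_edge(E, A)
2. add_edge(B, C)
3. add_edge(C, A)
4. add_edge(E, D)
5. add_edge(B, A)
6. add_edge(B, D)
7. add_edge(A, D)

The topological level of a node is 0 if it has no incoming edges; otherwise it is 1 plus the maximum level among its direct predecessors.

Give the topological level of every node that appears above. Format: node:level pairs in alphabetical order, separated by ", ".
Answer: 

Answer: A:2, B:0, C:1, D:3, E:0

Derivation:
Op 1: add_edge(E, A). Edges now: 1
Op 2: add_edge(B, C). Edges now: 2
Op 3: add_edge(C, A). Edges now: 3
Op 4: add_edge(E, D). Edges now: 4
Op 5: add_edge(B, A). Edges now: 5
Op 6: add_edge(B, D). Edges now: 6
Op 7: add_edge(A, D). Edges now: 7
Compute levels (Kahn BFS):
  sources (in-degree 0): B, E
  process B: level=0
    B->A: in-degree(A)=2, level(A)>=1
    B->C: in-degree(C)=0, level(C)=1, enqueue
    B->D: in-degree(D)=2, level(D)>=1
  process E: level=0
    E->A: in-degree(A)=1, level(A)>=1
    E->D: in-degree(D)=1, level(D)>=1
  process C: level=1
    C->A: in-degree(A)=0, level(A)=2, enqueue
  process A: level=2
    A->D: in-degree(D)=0, level(D)=3, enqueue
  process D: level=3
All levels: A:2, B:0, C:1, D:3, E:0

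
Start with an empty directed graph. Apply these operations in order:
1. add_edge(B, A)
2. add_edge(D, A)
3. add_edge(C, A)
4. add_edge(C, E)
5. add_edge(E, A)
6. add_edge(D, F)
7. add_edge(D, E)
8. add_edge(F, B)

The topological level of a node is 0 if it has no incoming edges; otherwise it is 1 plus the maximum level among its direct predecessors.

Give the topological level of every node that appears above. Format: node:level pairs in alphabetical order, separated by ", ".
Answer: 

Answer: A:3, B:2, C:0, D:0, E:1, F:1

Derivation:
Op 1: add_edge(B, A). Edges now: 1
Op 2: add_edge(D, A). Edges now: 2
Op 3: add_edge(C, A). Edges now: 3
Op 4: add_edge(C, E). Edges now: 4
Op 5: add_edge(E, A). Edges now: 5
Op 6: add_edge(D, F). Edges now: 6
Op 7: add_edge(D, E). Edges now: 7
Op 8: add_edge(F, B). Edges now: 8
Compute levels (Kahn BFS):
  sources (in-degree 0): C, D
  process C: level=0
    C->A: in-degree(A)=3, level(A)>=1
    C->E: in-degree(E)=1, level(E)>=1
  process D: level=0
    D->A: in-degree(A)=2, level(A)>=1
    D->E: in-degree(E)=0, level(E)=1, enqueue
    D->F: in-degree(F)=0, level(F)=1, enqueue
  process E: level=1
    E->A: in-degree(A)=1, level(A)>=2
  process F: level=1
    F->B: in-degree(B)=0, level(B)=2, enqueue
  process B: level=2
    B->A: in-degree(A)=0, level(A)=3, enqueue
  process A: level=3
All levels: A:3, B:2, C:0, D:0, E:1, F:1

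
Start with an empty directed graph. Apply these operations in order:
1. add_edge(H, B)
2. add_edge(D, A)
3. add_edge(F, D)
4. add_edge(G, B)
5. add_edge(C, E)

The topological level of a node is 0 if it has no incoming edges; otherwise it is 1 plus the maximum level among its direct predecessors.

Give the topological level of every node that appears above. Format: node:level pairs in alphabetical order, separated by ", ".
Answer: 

Answer: A:2, B:1, C:0, D:1, E:1, F:0, G:0, H:0

Derivation:
Op 1: add_edge(H, B). Edges now: 1
Op 2: add_edge(D, A). Edges now: 2
Op 3: add_edge(F, D). Edges now: 3
Op 4: add_edge(G, B). Edges now: 4
Op 5: add_edge(C, E). Edges now: 5
Compute levels (Kahn BFS):
  sources (in-degree 0): C, F, G, H
  process C: level=0
    C->E: in-degree(E)=0, level(E)=1, enqueue
  process F: level=0
    F->D: in-degree(D)=0, level(D)=1, enqueue
  process G: level=0
    G->B: in-degree(B)=1, level(B)>=1
  process H: level=0
    H->B: in-degree(B)=0, level(B)=1, enqueue
  process E: level=1
  process D: level=1
    D->A: in-degree(A)=0, level(A)=2, enqueue
  process B: level=1
  process A: level=2
All levels: A:2, B:1, C:0, D:1, E:1, F:0, G:0, H:0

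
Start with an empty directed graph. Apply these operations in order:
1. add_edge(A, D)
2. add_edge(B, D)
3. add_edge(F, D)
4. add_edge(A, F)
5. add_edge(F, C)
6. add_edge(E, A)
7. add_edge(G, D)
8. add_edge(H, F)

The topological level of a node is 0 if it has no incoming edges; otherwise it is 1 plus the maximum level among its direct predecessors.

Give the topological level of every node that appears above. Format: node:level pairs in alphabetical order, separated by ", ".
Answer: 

Op 1: add_edge(A, D). Edges now: 1
Op 2: add_edge(B, D). Edges now: 2
Op 3: add_edge(F, D). Edges now: 3
Op 4: add_edge(A, F). Edges now: 4
Op 5: add_edge(F, C). Edges now: 5
Op 6: add_edge(E, A). Edges now: 6
Op 7: add_edge(G, D). Edges now: 7
Op 8: add_edge(H, F). Edges now: 8
Compute levels (Kahn BFS):
  sources (in-degree 0): B, E, G, H
  process B: level=0
    B->D: in-degree(D)=3, level(D)>=1
  process E: level=0
    E->A: in-degree(A)=0, level(A)=1, enqueue
  process G: level=0
    G->D: in-degree(D)=2, level(D)>=1
  process H: level=0
    H->F: in-degree(F)=1, level(F)>=1
  process A: level=1
    A->D: in-degree(D)=1, level(D)>=2
    A->F: in-degree(F)=0, level(F)=2, enqueue
  process F: level=2
    F->C: in-degree(C)=0, level(C)=3, enqueue
    F->D: in-degree(D)=0, level(D)=3, enqueue
  process C: level=3
  process D: level=3
All levels: A:1, B:0, C:3, D:3, E:0, F:2, G:0, H:0

Answer: A:1, B:0, C:3, D:3, E:0, F:2, G:0, H:0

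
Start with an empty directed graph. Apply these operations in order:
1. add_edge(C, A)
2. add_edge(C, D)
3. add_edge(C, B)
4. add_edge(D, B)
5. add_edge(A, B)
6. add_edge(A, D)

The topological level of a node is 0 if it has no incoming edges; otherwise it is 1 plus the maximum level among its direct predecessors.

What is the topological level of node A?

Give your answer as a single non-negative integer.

Answer: 1

Derivation:
Op 1: add_edge(C, A). Edges now: 1
Op 2: add_edge(C, D). Edges now: 2
Op 3: add_edge(C, B). Edges now: 3
Op 4: add_edge(D, B). Edges now: 4
Op 5: add_edge(A, B). Edges now: 5
Op 6: add_edge(A, D). Edges now: 6
Compute levels (Kahn BFS):
  sources (in-degree 0): C
  process C: level=0
    C->A: in-degree(A)=0, level(A)=1, enqueue
    C->B: in-degree(B)=2, level(B)>=1
    C->D: in-degree(D)=1, level(D)>=1
  process A: level=1
    A->B: in-degree(B)=1, level(B)>=2
    A->D: in-degree(D)=0, level(D)=2, enqueue
  process D: level=2
    D->B: in-degree(B)=0, level(B)=3, enqueue
  process B: level=3
All levels: A:1, B:3, C:0, D:2
level(A) = 1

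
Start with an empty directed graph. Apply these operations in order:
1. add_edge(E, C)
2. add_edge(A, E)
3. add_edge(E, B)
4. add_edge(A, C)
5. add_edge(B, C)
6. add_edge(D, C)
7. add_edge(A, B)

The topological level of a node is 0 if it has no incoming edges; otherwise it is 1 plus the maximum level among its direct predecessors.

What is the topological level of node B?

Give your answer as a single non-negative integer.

Op 1: add_edge(E, C). Edges now: 1
Op 2: add_edge(A, E). Edges now: 2
Op 3: add_edge(E, B). Edges now: 3
Op 4: add_edge(A, C). Edges now: 4
Op 5: add_edge(B, C). Edges now: 5
Op 6: add_edge(D, C). Edges now: 6
Op 7: add_edge(A, B). Edges now: 7
Compute levels (Kahn BFS):
  sources (in-degree 0): A, D
  process A: level=0
    A->B: in-degree(B)=1, level(B)>=1
    A->C: in-degree(C)=3, level(C)>=1
    A->E: in-degree(E)=0, level(E)=1, enqueue
  process D: level=0
    D->C: in-degree(C)=2, level(C)>=1
  process E: level=1
    E->B: in-degree(B)=0, level(B)=2, enqueue
    E->C: in-degree(C)=1, level(C)>=2
  process B: level=2
    B->C: in-degree(C)=0, level(C)=3, enqueue
  process C: level=3
All levels: A:0, B:2, C:3, D:0, E:1
level(B) = 2

Answer: 2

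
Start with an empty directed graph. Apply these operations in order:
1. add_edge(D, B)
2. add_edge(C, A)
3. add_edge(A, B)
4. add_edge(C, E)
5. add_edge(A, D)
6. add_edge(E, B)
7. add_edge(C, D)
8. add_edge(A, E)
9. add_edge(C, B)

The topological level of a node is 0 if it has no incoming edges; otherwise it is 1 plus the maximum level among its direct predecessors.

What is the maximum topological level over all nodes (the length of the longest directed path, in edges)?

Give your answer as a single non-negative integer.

Op 1: add_edge(D, B). Edges now: 1
Op 2: add_edge(C, A). Edges now: 2
Op 3: add_edge(A, B). Edges now: 3
Op 4: add_edge(C, E). Edges now: 4
Op 5: add_edge(A, D). Edges now: 5
Op 6: add_edge(E, B). Edges now: 6
Op 7: add_edge(C, D). Edges now: 7
Op 8: add_edge(A, E). Edges now: 8
Op 9: add_edge(C, B). Edges now: 9
Compute levels (Kahn BFS):
  sources (in-degree 0): C
  process C: level=0
    C->A: in-degree(A)=0, level(A)=1, enqueue
    C->B: in-degree(B)=3, level(B)>=1
    C->D: in-degree(D)=1, level(D)>=1
    C->E: in-degree(E)=1, level(E)>=1
  process A: level=1
    A->B: in-degree(B)=2, level(B)>=2
    A->D: in-degree(D)=0, level(D)=2, enqueue
    A->E: in-degree(E)=0, level(E)=2, enqueue
  process D: level=2
    D->B: in-degree(B)=1, level(B)>=3
  process E: level=2
    E->B: in-degree(B)=0, level(B)=3, enqueue
  process B: level=3
All levels: A:1, B:3, C:0, D:2, E:2
max level = 3

Answer: 3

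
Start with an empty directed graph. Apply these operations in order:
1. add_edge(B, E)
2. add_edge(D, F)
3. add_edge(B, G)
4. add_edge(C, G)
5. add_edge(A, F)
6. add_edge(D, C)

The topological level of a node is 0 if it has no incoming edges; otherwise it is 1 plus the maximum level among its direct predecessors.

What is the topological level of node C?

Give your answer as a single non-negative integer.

Op 1: add_edge(B, E). Edges now: 1
Op 2: add_edge(D, F). Edges now: 2
Op 3: add_edge(B, G). Edges now: 3
Op 4: add_edge(C, G). Edges now: 4
Op 5: add_edge(A, F). Edges now: 5
Op 6: add_edge(D, C). Edges now: 6
Compute levels (Kahn BFS):
  sources (in-degree 0): A, B, D
  process A: level=0
    A->F: in-degree(F)=1, level(F)>=1
  process B: level=0
    B->E: in-degree(E)=0, level(E)=1, enqueue
    B->G: in-degree(G)=1, level(G)>=1
  process D: level=0
    D->C: in-degree(C)=0, level(C)=1, enqueue
    D->F: in-degree(F)=0, level(F)=1, enqueue
  process E: level=1
  process C: level=1
    C->G: in-degree(G)=0, level(G)=2, enqueue
  process F: level=1
  process G: level=2
All levels: A:0, B:0, C:1, D:0, E:1, F:1, G:2
level(C) = 1

Answer: 1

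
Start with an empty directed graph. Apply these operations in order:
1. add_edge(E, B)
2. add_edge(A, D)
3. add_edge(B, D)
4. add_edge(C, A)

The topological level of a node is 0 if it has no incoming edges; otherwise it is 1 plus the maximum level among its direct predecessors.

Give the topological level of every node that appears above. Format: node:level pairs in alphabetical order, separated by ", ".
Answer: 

Op 1: add_edge(E, B). Edges now: 1
Op 2: add_edge(A, D). Edges now: 2
Op 3: add_edge(B, D). Edges now: 3
Op 4: add_edge(C, A). Edges now: 4
Compute levels (Kahn BFS):
  sources (in-degree 0): C, E
  process C: level=0
    C->A: in-degree(A)=0, level(A)=1, enqueue
  process E: level=0
    E->B: in-degree(B)=0, level(B)=1, enqueue
  process A: level=1
    A->D: in-degree(D)=1, level(D)>=2
  process B: level=1
    B->D: in-degree(D)=0, level(D)=2, enqueue
  process D: level=2
All levels: A:1, B:1, C:0, D:2, E:0

Answer: A:1, B:1, C:0, D:2, E:0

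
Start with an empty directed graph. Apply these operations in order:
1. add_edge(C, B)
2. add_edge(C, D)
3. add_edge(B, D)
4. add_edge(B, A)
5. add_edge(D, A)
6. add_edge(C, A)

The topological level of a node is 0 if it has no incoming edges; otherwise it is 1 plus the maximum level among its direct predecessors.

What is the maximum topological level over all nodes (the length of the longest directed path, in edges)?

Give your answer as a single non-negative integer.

Op 1: add_edge(C, B). Edges now: 1
Op 2: add_edge(C, D). Edges now: 2
Op 3: add_edge(B, D). Edges now: 3
Op 4: add_edge(B, A). Edges now: 4
Op 5: add_edge(D, A). Edges now: 5
Op 6: add_edge(C, A). Edges now: 6
Compute levels (Kahn BFS):
  sources (in-degree 0): C
  process C: level=0
    C->A: in-degree(A)=2, level(A)>=1
    C->B: in-degree(B)=0, level(B)=1, enqueue
    C->D: in-degree(D)=1, level(D)>=1
  process B: level=1
    B->A: in-degree(A)=1, level(A)>=2
    B->D: in-degree(D)=0, level(D)=2, enqueue
  process D: level=2
    D->A: in-degree(A)=0, level(A)=3, enqueue
  process A: level=3
All levels: A:3, B:1, C:0, D:2
max level = 3

Answer: 3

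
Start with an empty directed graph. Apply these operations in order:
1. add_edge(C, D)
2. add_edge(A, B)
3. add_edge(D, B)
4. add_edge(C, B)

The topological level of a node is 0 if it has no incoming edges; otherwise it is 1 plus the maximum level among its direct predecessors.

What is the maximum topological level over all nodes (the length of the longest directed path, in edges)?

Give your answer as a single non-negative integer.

Op 1: add_edge(C, D). Edges now: 1
Op 2: add_edge(A, B). Edges now: 2
Op 3: add_edge(D, B). Edges now: 3
Op 4: add_edge(C, B). Edges now: 4
Compute levels (Kahn BFS):
  sources (in-degree 0): A, C
  process A: level=0
    A->B: in-degree(B)=2, level(B)>=1
  process C: level=0
    C->B: in-degree(B)=1, level(B)>=1
    C->D: in-degree(D)=0, level(D)=1, enqueue
  process D: level=1
    D->B: in-degree(B)=0, level(B)=2, enqueue
  process B: level=2
All levels: A:0, B:2, C:0, D:1
max level = 2

Answer: 2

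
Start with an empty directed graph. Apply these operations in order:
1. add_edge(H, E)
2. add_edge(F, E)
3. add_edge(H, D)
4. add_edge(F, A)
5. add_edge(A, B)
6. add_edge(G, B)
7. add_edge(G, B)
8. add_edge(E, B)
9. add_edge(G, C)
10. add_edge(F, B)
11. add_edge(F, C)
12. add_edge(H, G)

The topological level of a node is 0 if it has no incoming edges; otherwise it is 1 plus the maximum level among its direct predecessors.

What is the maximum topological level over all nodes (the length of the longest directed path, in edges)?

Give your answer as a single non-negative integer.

Op 1: add_edge(H, E). Edges now: 1
Op 2: add_edge(F, E). Edges now: 2
Op 3: add_edge(H, D). Edges now: 3
Op 4: add_edge(F, A). Edges now: 4
Op 5: add_edge(A, B). Edges now: 5
Op 6: add_edge(G, B). Edges now: 6
Op 7: add_edge(G, B) (duplicate, no change). Edges now: 6
Op 8: add_edge(E, B). Edges now: 7
Op 9: add_edge(G, C). Edges now: 8
Op 10: add_edge(F, B). Edges now: 9
Op 11: add_edge(F, C). Edges now: 10
Op 12: add_edge(H, G). Edges now: 11
Compute levels (Kahn BFS):
  sources (in-degree 0): F, H
  process F: level=0
    F->A: in-degree(A)=0, level(A)=1, enqueue
    F->B: in-degree(B)=3, level(B)>=1
    F->C: in-degree(C)=1, level(C)>=1
    F->E: in-degree(E)=1, level(E)>=1
  process H: level=0
    H->D: in-degree(D)=0, level(D)=1, enqueue
    H->E: in-degree(E)=0, level(E)=1, enqueue
    H->G: in-degree(G)=0, level(G)=1, enqueue
  process A: level=1
    A->B: in-degree(B)=2, level(B)>=2
  process D: level=1
  process E: level=1
    E->B: in-degree(B)=1, level(B)>=2
  process G: level=1
    G->B: in-degree(B)=0, level(B)=2, enqueue
    G->C: in-degree(C)=0, level(C)=2, enqueue
  process B: level=2
  process C: level=2
All levels: A:1, B:2, C:2, D:1, E:1, F:0, G:1, H:0
max level = 2

Answer: 2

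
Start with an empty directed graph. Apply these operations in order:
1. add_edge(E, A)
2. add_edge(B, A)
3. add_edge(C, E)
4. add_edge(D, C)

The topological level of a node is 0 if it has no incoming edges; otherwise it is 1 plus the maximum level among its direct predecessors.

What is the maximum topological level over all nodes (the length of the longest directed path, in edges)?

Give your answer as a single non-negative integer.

Answer: 3

Derivation:
Op 1: add_edge(E, A). Edges now: 1
Op 2: add_edge(B, A). Edges now: 2
Op 3: add_edge(C, E). Edges now: 3
Op 4: add_edge(D, C). Edges now: 4
Compute levels (Kahn BFS):
  sources (in-degree 0): B, D
  process B: level=0
    B->A: in-degree(A)=1, level(A)>=1
  process D: level=0
    D->C: in-degree(C)=0, level(C)=1, enqueue
  process C: level=1
    C->E: in-degree(E)=0, level(E)=2, enqueue
  process E: level=2
    E->A: in-degree(A)=0, level(A)=3, enqueue
  process A: level=3
All levels: A:3, B:0, C:1, D:0, E:2
max level = 3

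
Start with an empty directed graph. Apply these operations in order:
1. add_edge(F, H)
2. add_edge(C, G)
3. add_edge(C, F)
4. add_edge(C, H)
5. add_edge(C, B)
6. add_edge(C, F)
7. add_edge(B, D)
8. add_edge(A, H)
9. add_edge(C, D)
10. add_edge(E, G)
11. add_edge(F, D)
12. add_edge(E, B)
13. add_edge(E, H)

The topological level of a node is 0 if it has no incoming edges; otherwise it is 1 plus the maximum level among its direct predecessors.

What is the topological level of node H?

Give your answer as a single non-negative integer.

Answer: 2

Derivation:
Op 1: add_edge(F, H). Edges now: 1
Op 2: add_edge(C, G). Edges now: 2
Op 3: add_edge(C, F). Edges now: 3
Op 4: add_edge(C, H). Edges now: 4
Op 5: add_edge(C, B). Edges now: 5
Op 6: add_edge(C, F) (duplicate, no change). Edges now: 5
Op 7: add_edge(B, D). Edges now: 6
Op 8: add_edge(A, H). Edges now: 7
Op 9: add_edge(C, D). Edges now: 8
Op 10: add_edge(E, G). Edges now: 9
Op 11: add_edge(F, D). Edges now: 10
Op 12: add_edge(E, B). Edges now: 11
Op 13: add_edge(E, H). Edges now: 12
Compute levels (Kahn BFS):
  sources (in-degree 0): A, C, E
  process A: level=0
    A->H: in-degree(H)=3, level(H)>=1
  process C: level=0
    C->B: in-degree(B)=1, level(B)>=1
    C->D: in-degree(D)=2, level(D)>=1
    C->F: in-degree(F)=0, level(F)=1, enqueue
    C->G: in-degree(G)=1, level(G)>=1
    C->H: in-degree(H)=2, level(H)>=1
  process E: level=0
    E->B: in-degree(B)=0, level(B)=1, enqueue
    E->G: in-degree(G)=0, level(G)=1, enqueue
    E->H: in-degree(H)=1, level(H)>=1
  process F: level=1
    F->D: in-degree(D)=1, level(D)>=2
    F->H: in-degree(H)=0, level(H)=2, enqueue
  process B: level=1
    B->D: in-degree(D)=0, level(D)=2, enqueue
  process G: level=1
  process H: level=2
  process D: level=2
All levels: A:0, B:1, C:0, D:2, E:0, F:1, G:1, H:2
level(H) = 2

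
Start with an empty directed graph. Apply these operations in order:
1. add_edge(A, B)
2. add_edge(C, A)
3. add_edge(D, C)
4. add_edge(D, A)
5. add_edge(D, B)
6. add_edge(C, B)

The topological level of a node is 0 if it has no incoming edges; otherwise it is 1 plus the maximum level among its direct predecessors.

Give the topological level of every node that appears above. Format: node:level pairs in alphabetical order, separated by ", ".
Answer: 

Op 1: add_edge(A, B). Edges now: 1
Op 2: add_edge(C, A). Edges now: 2
Op 3: add_edge(D, C). Edges now: 3
Op 4: add_edge(D, A). Edges now: 4
Op 5: add_edge(D, B). Edges now: 5
Op 6: add_edge(C, B). Edges now: 6
Compute levels (Kahn BFS):
  sources (in-degree 0): D
  process D: level=0
    D->A: in-degree(A)=1, level(A)>=1
    D->B: in-degree(B)=2, level(B)>=1
    D->C: in-degree(C)=0, level(C)=1, enqueue
  process C: level=1
    C->A: in-degree(A)=0, level(A)=2, enqueue
    C->B: in-degree(B)=1, level(B)>=2
  process A: level=2
    A->B: in-degree(B)=0, level(B)=3, enqueue
  process B: level=3
All levels: A:2, B:3, C:1, D:0

Answer: A:2, B:3, C:1, D:0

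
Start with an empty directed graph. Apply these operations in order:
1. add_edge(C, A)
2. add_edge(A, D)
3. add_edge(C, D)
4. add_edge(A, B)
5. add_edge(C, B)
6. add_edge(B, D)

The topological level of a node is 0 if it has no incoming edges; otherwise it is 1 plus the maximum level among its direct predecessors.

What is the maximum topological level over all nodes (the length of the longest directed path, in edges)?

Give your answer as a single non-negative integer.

Op 1: add_edge(C, A). Edges now: 1
Op 2: add_edge(A, D). Edges now: 2
Op 3: add_edge(C, D). Edges now: 3
Op 4: add_edge(A, B). Edges now: 4
Op 5: add_edge(C, B). Edges now: 5
Op 6: add_edge(B, D). Edges now: 6
Compute levels (Kahn BFS):
  sources (in-degree 0): C
  process C: level=0
    C->A: in-degree(A)=0, level(A)=1, enqueue
    C->B: in-degree(B)=1, level(B)>=1
    C->D: in-degree(D)=2, level(D)>=1
  process A: level=1
    A->B: in-degree(B)=0, level(B)=2, enqueue
    A->D: in-degree(D)=1, level(D)>=2
  process B: level=2
    B->D: in-degree(D)=0, level(D)=3, enqueue
  process D: level=3
All levels: A:1, B:2, C:0, D:3
max level = 3

Answer: 3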